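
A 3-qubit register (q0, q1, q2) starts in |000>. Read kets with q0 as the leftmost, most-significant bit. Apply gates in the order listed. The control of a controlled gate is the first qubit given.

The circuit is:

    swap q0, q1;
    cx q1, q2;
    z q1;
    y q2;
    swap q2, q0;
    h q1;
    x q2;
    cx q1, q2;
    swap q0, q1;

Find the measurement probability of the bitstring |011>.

A full measurement returns |011> with probability 1/2.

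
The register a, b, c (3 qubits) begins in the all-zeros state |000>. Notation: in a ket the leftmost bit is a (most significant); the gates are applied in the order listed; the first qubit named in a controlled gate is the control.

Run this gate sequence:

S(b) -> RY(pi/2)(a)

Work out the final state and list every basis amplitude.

After the circuit, the state carries amplitude sqrt(2)/2 on |000>, sqrt(2)/2 on |100>, and 0 on every other basis state.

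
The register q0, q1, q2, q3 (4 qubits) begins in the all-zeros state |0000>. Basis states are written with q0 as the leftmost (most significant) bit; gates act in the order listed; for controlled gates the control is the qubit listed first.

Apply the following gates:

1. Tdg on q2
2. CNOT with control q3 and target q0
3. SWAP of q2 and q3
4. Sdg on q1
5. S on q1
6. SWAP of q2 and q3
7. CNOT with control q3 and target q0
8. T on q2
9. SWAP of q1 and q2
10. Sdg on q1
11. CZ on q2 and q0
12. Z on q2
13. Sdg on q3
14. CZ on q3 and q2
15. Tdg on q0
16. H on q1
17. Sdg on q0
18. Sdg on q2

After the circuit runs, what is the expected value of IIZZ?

In the final state, IIZZ has expectation 1. Key observation: the block from step 1 through step 8 cancels to the identity and can be dropped.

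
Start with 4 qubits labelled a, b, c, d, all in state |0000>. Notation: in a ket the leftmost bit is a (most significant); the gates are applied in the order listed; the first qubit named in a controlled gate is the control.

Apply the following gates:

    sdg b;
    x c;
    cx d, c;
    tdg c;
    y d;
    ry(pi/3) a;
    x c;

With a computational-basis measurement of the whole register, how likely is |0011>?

The probability of measuring |0011> is 0.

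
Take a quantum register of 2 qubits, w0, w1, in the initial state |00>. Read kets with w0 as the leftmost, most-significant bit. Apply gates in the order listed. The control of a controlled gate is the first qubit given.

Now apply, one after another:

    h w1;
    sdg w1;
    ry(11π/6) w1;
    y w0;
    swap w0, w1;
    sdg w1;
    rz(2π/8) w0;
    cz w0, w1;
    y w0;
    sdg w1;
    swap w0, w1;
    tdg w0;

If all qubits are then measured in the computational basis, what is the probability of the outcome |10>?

Outcome |10> occurs with probability 1/2.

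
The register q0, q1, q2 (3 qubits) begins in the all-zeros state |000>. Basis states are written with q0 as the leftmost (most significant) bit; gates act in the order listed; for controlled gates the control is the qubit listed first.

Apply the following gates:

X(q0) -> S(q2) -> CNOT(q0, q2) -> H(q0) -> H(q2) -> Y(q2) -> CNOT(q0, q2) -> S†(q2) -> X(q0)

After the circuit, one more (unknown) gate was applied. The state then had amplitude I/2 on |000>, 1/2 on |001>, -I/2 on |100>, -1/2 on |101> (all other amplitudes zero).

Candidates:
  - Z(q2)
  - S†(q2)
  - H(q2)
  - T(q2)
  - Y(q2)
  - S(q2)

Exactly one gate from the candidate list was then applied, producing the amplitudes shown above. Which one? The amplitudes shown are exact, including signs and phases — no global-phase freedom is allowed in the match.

The unique candidate consistent with the amplitudes is Y(q2).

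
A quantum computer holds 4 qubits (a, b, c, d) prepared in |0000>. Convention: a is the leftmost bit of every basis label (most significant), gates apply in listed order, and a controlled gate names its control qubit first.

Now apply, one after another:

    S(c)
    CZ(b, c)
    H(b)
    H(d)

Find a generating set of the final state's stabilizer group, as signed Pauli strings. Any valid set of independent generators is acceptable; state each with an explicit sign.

The stabilizer group can be generated by +IXII, +IIIX, +ZIII, +IIZI, among other valid generating sets.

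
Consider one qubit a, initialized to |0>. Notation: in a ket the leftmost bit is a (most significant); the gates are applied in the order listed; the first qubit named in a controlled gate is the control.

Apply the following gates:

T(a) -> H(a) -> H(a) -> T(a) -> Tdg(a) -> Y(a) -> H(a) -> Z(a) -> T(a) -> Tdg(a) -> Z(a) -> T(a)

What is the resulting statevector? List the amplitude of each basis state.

After the circuit, the state carries amplitude sqrt(2)*I/2 on |0>, -sqrt(2)*exp(3*I*pi/4)/2 on |1>.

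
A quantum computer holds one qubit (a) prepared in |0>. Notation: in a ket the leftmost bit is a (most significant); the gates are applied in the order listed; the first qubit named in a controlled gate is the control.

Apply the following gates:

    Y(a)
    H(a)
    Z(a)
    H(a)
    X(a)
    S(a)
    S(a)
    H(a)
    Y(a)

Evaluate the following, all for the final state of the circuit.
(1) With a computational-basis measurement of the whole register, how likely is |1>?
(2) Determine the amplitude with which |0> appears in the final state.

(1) The probability of measuring |1> is 1/2.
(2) The final state's coefficient on |0> equals sqrt(2)/2.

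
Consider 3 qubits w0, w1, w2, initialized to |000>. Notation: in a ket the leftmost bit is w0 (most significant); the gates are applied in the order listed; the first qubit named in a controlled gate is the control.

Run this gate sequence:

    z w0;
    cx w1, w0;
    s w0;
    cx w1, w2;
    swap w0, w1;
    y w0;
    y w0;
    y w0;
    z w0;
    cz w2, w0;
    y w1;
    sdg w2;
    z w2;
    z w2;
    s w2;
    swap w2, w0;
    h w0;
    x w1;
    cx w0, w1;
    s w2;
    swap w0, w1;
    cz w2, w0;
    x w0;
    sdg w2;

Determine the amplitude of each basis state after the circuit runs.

After the circuit, the state carries amplitude -sqrt(2)/2 on |011>, sqrt(2)/2 on |101>, and 0 on every other basis state.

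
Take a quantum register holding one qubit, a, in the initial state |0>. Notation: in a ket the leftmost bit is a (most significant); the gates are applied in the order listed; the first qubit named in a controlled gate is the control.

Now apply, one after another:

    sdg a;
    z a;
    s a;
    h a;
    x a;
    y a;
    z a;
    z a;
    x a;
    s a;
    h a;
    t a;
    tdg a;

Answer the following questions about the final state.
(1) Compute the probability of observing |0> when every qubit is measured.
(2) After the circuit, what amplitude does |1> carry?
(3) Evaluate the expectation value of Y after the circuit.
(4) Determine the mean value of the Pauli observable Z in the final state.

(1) The probability of measuring |0> is 1/2.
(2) |1> carries amplitude -1/2 + I/2 in the final state.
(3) The expectation value of Y is 1.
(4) The expectation value of Z is 0.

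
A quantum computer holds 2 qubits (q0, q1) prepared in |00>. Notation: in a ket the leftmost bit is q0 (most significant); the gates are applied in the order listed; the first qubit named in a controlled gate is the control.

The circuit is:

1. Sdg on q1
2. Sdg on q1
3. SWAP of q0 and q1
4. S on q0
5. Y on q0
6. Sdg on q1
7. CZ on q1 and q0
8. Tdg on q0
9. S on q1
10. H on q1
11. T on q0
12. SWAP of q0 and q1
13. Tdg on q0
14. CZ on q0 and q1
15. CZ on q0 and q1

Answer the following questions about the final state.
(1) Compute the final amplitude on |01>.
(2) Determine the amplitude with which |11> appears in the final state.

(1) The amplitude on |01> is sqrt(2)*I/2. Key observation: steps 14-15 multiply out to the identity, so the circuit reduces to the remaining gates.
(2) |11> carries amplitude sqrt(2)*exp(I*pi/4)/2 in the final state.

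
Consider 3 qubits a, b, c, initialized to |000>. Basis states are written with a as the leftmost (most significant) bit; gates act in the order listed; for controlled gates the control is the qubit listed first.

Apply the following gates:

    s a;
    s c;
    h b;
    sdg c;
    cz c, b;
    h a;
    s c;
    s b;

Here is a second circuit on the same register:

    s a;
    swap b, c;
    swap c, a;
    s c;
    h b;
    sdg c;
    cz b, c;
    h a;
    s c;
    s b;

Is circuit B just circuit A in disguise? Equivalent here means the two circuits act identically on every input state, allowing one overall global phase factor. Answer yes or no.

No: there is an input state on which the two circuits produce genuinely different outputs (not merely differing by a phase).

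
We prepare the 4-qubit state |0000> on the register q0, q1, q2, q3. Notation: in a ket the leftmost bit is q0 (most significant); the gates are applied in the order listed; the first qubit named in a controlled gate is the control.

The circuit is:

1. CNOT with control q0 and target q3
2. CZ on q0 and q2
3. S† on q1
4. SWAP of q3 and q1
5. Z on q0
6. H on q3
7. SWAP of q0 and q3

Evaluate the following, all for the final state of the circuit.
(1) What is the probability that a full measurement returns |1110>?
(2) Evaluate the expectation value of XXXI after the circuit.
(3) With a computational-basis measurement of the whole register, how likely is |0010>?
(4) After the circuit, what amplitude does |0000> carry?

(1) The probability of measuring |1110> is 0.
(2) The expectation value of XXXI is 0.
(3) A full measurement returns |0010> with probability 0.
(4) The final state's coefficient on |0000> equals sqrt(2)/2.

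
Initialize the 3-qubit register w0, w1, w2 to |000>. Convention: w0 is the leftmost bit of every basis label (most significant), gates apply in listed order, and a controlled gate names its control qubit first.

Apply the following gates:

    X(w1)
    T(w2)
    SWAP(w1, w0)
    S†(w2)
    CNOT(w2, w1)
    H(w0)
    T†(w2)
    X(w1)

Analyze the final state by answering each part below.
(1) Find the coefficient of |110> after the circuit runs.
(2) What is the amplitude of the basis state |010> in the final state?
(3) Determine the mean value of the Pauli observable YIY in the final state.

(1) The amplitude on |110> is -sqrt(2)/2.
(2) The amplitude on |010> is sqrt(2)/2.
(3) The observable YIY averages to 0.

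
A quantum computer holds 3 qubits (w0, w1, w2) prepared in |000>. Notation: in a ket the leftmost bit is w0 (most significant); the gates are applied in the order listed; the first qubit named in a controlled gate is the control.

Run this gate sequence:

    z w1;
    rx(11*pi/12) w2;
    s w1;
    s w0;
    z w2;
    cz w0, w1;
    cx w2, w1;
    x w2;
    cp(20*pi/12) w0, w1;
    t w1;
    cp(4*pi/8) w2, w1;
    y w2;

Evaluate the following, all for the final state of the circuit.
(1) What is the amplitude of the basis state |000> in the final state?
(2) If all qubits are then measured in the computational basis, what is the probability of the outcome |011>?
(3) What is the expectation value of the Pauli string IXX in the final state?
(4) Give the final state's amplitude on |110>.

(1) The amplitude on |000> is -I*sqrt(sqrt(2) + 2)/4 + I*sqrt(6 - 3*sqrt(2))/4.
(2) The probability of measuring |011> is sqrt(2)/8 + sqrt(6)/8 + 1/2.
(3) The observable IXX averages to -1/4 + sqrt(3)/4.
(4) |110> carries amplitude 0 in the final state.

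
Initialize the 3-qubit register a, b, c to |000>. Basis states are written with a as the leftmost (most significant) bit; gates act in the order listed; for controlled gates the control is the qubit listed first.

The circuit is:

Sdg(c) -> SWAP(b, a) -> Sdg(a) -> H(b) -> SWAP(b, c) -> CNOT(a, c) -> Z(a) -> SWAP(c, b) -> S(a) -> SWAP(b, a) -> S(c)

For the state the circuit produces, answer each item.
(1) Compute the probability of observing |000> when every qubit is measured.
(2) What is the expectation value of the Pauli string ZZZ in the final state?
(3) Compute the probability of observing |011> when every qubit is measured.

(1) The probability of measuring |000> is 1/2.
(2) The expectation value of ZZZ is 0.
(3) The probability of measuring |011> is 0.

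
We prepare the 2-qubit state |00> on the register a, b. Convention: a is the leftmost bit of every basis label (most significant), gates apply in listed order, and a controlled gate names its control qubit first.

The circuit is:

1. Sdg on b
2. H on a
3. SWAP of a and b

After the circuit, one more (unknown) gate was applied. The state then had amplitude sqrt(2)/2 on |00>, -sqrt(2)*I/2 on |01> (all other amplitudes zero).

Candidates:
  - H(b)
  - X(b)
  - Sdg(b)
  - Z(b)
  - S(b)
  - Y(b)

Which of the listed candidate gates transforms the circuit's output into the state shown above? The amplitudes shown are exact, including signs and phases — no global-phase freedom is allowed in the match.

The unique candidate consistent with the amplitudes is Sdg(b).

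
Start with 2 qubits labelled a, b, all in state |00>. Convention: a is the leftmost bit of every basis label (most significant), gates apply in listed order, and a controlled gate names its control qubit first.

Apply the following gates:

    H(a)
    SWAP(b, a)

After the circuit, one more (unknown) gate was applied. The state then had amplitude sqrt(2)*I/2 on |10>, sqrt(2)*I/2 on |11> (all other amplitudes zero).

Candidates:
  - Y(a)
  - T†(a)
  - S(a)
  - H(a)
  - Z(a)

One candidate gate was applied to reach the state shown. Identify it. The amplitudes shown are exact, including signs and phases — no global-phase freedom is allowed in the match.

It was Y(a) that produced the state shown.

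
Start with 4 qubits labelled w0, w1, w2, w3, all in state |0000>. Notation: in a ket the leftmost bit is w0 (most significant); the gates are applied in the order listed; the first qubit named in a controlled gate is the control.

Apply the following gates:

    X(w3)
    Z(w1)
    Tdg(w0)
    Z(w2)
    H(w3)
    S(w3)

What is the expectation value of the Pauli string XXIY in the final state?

The observable XXIY averages to 0.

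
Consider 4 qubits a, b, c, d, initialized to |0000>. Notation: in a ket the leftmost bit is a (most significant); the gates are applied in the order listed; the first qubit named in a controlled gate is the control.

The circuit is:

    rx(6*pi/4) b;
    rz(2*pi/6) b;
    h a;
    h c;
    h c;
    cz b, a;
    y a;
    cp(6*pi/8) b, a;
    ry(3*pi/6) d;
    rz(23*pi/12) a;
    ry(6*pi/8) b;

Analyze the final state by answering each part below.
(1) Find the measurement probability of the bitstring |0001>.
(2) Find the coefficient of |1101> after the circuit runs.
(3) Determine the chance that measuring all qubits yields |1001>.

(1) Outcome |0001> occurs with probability 1/8 - sqrt(6)/32. Key observation: the block from step 4 through step 5 cancels to the identity and can be dropped.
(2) The amplitude on |1101> is sqrt(2)*sqrt(1/2 - sqrt(2)/4)*exp(-I*pi/8)/4 - sqrt(2)*I*sqrt(sqrt(2)/4 + 1/2)*exp(19*I*pi/24)/4.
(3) A full measurement returns |1001> with probability 5/32 - sqrt(3)/32.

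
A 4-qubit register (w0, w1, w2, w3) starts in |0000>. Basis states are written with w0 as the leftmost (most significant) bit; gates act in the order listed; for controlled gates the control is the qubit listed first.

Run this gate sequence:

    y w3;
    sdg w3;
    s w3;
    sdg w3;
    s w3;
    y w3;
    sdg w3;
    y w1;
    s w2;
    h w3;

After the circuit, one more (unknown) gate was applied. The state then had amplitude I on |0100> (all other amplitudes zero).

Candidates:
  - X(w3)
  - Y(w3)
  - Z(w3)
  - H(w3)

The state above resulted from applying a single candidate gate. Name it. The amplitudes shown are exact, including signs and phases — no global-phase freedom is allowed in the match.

The applied gate was H(w3).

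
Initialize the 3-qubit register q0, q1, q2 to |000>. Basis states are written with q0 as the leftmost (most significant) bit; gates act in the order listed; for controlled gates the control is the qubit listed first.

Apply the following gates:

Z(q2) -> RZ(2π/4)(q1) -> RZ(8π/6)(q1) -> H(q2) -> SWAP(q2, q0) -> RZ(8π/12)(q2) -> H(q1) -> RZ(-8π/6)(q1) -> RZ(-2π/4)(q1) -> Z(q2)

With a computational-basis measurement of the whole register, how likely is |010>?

A full measurement returns |010> with probability 1/4.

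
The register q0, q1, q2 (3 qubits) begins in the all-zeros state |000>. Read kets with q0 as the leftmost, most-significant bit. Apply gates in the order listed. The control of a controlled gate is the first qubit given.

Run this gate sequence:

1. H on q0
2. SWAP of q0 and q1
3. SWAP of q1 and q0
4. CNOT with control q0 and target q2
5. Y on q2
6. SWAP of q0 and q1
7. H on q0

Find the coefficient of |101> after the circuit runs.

The amplitude on |101> is I/2.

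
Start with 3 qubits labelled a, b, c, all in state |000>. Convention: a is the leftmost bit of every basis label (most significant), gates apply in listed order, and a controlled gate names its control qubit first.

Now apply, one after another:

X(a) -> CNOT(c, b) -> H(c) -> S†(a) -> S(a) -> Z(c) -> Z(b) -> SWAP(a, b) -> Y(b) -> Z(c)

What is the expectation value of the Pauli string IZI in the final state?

In the final state, IZI has expectation 1.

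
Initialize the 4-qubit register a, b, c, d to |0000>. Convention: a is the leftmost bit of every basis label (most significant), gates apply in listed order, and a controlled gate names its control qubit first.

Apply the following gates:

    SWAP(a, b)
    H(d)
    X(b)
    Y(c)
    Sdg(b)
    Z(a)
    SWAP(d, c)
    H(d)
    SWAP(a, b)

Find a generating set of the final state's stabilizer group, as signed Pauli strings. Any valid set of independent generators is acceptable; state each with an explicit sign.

The stabilizer group can be generated by +IIXI, -IIIX, -ZIII, +IZII, among other valid generating sets.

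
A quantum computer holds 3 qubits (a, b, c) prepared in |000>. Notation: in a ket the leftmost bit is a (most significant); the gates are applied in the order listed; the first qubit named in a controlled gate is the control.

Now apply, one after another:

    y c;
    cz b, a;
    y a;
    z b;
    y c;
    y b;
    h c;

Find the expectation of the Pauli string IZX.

In the final state, IZX has expectation -1.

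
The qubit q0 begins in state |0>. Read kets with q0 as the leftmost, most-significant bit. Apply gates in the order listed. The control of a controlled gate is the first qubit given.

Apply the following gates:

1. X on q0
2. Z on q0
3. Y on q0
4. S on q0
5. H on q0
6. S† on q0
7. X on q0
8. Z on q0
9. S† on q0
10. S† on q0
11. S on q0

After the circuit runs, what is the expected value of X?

The expectation value of X is -1.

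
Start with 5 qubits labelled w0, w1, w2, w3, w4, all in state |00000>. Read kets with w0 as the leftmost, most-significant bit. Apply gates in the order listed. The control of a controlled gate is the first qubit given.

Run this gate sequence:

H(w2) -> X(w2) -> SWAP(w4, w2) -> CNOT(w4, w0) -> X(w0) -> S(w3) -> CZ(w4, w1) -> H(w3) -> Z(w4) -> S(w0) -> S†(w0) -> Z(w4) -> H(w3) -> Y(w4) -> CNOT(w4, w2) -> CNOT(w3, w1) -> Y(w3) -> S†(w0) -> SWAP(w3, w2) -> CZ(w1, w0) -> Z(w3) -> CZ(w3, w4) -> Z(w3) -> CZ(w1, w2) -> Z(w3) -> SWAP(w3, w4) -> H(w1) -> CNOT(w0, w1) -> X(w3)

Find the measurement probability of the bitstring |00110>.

Outcome |00110> occurs with probability 1/4. Key observation: the block from step 8 through step 13 cancels to the identity and can be dropped.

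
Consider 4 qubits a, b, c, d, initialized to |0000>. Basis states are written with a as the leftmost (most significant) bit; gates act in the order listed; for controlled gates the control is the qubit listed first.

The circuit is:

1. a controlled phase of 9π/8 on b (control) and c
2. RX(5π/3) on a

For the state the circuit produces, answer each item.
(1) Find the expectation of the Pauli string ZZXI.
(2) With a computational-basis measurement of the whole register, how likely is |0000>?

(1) The observable ZZXI averages to 0.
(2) The probability of measuring |0000> is 3/4.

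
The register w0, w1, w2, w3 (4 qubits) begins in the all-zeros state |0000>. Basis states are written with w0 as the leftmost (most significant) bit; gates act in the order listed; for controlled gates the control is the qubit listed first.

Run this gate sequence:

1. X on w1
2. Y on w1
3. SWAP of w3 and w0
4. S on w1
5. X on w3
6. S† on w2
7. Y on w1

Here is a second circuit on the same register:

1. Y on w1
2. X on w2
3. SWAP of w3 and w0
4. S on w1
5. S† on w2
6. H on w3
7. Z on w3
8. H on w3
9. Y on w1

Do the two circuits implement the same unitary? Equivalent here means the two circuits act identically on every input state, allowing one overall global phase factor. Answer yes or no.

No — the two circuits implement different unitaries, even allowing a global phase.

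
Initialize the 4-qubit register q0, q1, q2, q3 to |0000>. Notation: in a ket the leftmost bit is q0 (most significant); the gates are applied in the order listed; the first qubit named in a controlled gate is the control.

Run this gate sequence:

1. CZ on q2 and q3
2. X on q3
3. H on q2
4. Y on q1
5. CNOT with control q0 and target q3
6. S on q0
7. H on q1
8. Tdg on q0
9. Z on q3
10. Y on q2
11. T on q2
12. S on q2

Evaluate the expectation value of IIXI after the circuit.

The expectation value of IIXI is sqrt(2)/2.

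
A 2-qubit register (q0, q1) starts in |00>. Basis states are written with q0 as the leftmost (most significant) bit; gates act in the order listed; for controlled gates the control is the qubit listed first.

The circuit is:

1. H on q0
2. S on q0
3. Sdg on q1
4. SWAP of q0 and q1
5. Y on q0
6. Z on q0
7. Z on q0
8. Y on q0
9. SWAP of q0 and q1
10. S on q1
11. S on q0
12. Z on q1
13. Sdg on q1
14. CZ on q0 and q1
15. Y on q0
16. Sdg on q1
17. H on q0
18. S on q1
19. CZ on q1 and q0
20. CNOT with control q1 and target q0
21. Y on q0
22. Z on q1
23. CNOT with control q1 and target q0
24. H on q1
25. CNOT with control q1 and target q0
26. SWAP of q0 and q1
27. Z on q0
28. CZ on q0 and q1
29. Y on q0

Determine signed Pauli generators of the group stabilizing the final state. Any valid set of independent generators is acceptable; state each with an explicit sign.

The final state is stabilized by the group generated by +XX, +ZZ; other independent generating sets are equally valid. Key observation: the block from step 3 through step 10 cancels to the identity and can be dropped.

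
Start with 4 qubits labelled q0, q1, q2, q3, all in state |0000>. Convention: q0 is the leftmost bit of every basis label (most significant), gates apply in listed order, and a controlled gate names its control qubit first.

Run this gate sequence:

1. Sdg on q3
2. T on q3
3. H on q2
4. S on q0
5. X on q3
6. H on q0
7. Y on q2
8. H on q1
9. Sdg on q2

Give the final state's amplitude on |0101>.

|0101> carries amplitude -sqrt(2)*I/4 in the final state.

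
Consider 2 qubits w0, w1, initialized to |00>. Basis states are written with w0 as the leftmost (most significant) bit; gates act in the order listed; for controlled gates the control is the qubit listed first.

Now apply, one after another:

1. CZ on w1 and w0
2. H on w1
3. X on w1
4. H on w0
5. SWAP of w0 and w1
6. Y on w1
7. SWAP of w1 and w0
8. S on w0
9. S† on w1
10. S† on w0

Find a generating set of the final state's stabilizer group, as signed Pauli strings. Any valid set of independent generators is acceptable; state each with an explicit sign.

The stabilizer group can be generated by -XI, -IY, among other valid generating sets.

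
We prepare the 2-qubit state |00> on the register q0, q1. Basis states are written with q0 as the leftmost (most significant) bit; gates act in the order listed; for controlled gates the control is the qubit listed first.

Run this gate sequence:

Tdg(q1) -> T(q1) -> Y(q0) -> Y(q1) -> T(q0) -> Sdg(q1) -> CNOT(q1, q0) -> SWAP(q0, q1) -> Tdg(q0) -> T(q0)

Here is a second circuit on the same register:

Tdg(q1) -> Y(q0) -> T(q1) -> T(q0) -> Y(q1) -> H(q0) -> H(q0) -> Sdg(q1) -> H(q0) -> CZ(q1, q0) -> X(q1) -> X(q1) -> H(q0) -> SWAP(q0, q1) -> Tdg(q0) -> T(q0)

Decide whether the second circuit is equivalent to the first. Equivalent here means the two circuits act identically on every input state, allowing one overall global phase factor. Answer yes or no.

Yes — the two circuits implement the same unitary up to a global phase.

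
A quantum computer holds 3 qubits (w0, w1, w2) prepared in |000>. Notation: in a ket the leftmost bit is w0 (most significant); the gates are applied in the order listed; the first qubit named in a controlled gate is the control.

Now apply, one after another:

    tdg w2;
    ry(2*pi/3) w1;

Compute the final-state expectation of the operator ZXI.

The observable ZXI averages to sqrt(3)/2.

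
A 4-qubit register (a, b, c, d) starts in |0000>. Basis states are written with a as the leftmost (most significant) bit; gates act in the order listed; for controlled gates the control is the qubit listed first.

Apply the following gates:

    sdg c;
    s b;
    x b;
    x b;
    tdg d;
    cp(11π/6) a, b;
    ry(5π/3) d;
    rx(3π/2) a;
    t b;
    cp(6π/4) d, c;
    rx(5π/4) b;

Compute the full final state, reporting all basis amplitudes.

After the circuit, the state carries amplitude -sqrt(12 - 6*sqrt(2))/8 on |0000>, sqrt(4 - 2*sqrt(2))/8 on |0001>, 0 on |0010>, 0 on |0011>, -I*sqrt(6*sqrt(2) + 12)/8 on |0100>, I*sqrt(2*sqrt(2) + 4)/8 on |0101>, 0 on |0110>, 0 on |0111>, -I*sqrt(12 - 6*sqrt(2))/8 on |1000>, I*sqrt(4 - 2*sqrt(2))/8 on |1001>, 0 on |1010>, 0 on |1011>, sqrt(6*sqrt(2) + 12)/8 on |1100>, -sqrt(2*sqrt(2) + 4)/8 on |1101>, 0 on |1110>, 0 on |1111>. Key observation: steps 3-4 multiply out to the identity, so the circuit reduces to the remaining gates.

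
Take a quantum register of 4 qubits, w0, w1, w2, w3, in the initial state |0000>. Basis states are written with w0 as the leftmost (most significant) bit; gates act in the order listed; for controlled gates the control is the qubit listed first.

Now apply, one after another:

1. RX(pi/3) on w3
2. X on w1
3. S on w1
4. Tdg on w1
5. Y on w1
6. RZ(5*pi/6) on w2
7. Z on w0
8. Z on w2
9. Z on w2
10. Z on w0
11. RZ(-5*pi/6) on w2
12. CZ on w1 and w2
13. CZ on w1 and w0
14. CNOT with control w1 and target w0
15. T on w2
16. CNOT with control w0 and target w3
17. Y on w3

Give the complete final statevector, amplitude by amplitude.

The resulting statevector has amplitude exp(3*I*pi/4)/2 on |0000>, sqrt(3)*exp(I*pi/4)/2 on |0001>, and 0 on every other basis state. Key observation: steps 6-11 multiply out to the identity, so the circuit reduces to the remaining gates.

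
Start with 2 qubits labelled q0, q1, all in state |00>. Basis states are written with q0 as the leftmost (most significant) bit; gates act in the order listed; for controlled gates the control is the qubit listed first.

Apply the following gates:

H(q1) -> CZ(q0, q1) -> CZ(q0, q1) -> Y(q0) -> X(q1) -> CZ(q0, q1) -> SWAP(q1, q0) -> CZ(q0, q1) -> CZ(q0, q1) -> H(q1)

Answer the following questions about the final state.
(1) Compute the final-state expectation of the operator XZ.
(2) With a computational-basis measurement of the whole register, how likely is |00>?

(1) The expectation value of XZ is 0.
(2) Outcome |00> occurs with probability 1/4.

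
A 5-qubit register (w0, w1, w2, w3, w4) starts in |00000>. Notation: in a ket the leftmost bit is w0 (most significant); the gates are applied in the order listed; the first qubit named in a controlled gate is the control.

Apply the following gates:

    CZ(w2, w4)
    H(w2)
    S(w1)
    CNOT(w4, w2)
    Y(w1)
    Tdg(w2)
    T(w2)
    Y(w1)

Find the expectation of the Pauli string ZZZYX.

The observable ZZZYX averages to 0. Key observation: the block from step 5 through step 8 cancels to the identity and can be dropped.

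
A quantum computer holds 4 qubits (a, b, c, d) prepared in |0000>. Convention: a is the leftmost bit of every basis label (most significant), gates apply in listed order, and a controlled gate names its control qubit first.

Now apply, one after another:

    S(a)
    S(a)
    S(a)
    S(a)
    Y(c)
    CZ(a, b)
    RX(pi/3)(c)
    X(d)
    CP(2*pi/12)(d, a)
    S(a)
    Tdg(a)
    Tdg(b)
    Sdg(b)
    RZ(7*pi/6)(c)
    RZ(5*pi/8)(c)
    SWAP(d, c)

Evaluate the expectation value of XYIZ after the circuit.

The observable XYIZ averages to 0. Key observation: steps 1-4 multiply out to the identity, so the circuit reduces to the remaining gates.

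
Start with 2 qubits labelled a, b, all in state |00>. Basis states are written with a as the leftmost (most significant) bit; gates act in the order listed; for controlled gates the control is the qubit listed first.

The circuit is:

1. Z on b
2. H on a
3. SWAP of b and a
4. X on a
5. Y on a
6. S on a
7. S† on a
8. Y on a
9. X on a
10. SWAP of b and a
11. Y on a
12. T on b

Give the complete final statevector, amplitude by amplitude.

The resulting statevector has amplitude -sqrt(2)*I/2 on |00>, 0 on |01>, sqrt(2)*I/2 on |10>, 0 on |11>. Key observation: gates 3-10 undo each other exactly, leaving only the rest of the circuit to track.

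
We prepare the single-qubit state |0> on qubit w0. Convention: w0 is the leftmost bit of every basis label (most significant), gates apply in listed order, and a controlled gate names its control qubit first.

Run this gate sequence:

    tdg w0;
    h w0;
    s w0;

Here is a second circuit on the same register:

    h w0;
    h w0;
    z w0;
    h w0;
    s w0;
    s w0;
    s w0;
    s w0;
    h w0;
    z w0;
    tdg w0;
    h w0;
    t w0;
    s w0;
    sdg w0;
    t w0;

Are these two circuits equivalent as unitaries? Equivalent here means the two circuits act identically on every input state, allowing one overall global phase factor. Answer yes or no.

Yes, they are equivalent — the unitaries differ by at most a global phase.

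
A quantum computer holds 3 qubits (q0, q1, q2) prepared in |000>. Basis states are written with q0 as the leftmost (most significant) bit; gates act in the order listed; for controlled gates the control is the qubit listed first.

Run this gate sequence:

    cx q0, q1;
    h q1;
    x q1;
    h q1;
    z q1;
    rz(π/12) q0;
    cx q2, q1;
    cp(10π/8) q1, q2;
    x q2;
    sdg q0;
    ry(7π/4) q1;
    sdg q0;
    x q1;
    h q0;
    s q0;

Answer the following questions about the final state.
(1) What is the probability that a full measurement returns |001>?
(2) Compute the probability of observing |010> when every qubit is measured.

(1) The probability of measuring |001> is 1/4 - sqrt(2)/8. Key observation: steps 2-5 multiply out to the identity, so the circuit reduces to the remaining gates.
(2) A full measurement returns |010> with probability 0.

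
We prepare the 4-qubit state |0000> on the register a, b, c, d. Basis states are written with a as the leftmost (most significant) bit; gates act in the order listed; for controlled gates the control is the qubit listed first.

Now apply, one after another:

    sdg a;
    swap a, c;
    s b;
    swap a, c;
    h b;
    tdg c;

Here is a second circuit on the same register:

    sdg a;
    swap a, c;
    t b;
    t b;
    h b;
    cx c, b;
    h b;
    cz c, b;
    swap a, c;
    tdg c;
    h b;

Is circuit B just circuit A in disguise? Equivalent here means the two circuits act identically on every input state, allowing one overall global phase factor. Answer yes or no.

Yes — the two circuits implement the same unitary up to a global phase.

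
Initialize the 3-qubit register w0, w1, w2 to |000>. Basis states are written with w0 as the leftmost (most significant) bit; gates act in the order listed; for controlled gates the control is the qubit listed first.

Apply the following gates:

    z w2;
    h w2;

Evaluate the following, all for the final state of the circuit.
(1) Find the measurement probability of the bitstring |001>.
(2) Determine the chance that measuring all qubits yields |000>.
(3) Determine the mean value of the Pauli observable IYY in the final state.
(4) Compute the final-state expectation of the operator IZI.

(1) Outcome |001> occurs with probability 1/2.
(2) Outcome |000> occurs with probability 1/2.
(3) The observable IYY averages to 0.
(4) The expectation value of IZI is 1.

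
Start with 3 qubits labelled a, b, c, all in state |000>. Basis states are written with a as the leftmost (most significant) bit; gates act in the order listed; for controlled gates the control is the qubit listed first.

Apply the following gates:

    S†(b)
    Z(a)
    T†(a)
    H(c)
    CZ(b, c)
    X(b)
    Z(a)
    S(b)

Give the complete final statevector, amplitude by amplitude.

The final amplitudes are sqrt(2)*I/2 on |010>, sqrt(2)*I/2 on |011>, and 0 on every other basis state.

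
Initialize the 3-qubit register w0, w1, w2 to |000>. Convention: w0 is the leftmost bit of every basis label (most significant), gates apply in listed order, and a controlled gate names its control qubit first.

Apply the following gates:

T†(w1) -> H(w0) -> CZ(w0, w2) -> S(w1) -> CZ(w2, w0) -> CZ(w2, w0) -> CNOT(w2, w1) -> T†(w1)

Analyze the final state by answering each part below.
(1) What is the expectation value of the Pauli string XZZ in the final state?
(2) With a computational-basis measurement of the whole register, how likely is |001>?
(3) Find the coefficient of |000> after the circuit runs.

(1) The observable XZZ averages to 1. Key observation: the block from step 5 through step 6 cancels to the identity and can be dropped.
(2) The probability of measuring |001> is 0.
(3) |000> carries amplitude sqrt(2)/2 in the final state.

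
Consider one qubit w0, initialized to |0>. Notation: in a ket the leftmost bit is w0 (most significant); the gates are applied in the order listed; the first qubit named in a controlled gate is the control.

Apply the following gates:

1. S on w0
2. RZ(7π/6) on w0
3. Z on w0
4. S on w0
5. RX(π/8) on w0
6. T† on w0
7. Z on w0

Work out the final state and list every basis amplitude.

After the circuit, the state carries amplitude -exp(5*I*pi/12)*cos(pi/16) on |0>, -exp(2*I*pi/3)*sin(pi/16) on |1>.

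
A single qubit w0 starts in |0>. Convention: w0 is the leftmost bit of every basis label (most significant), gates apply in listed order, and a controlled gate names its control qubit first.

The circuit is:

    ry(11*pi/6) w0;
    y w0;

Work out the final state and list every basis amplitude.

The final amplitudes are I*(-sqrt(6) + sqrt(2))/4 on |0>, I*(-sqrt(6) - sqrt(2))/4 on |1>.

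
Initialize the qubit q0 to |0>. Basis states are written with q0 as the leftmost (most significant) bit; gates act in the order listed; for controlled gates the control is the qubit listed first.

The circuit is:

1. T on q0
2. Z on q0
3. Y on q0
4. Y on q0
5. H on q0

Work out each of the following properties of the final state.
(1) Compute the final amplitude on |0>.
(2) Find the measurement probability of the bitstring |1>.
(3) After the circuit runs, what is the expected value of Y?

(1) The amplitude on |0> is sqrt(2)/2.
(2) Outcome |1> occurs with probability 1/2.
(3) The expectation value of Y is 0.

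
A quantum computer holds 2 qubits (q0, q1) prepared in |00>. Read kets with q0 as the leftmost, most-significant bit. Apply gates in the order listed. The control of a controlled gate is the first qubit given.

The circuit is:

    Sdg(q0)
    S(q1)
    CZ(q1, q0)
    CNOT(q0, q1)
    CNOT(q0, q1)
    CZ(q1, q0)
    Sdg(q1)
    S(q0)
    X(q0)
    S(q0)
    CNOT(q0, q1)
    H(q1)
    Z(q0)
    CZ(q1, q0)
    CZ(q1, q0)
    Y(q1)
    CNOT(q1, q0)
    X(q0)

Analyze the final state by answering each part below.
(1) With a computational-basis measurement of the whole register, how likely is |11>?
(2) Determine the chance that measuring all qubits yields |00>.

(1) The probability of measuring |11> is 1/2. Key observation: the block from step 1 through step 8 cancels to the identity and can be dropped.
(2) A full measurement returns |00> with probability 1/2.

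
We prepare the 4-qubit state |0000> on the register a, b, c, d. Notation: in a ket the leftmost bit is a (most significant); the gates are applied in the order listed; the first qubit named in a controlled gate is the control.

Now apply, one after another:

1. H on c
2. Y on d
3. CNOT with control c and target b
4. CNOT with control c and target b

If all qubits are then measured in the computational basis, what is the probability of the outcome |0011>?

A full measurement returns |0011> with probability 1/2. Key observation: steps 3-4 multiply out to the identity, so the circuit reduces to the remaining gates.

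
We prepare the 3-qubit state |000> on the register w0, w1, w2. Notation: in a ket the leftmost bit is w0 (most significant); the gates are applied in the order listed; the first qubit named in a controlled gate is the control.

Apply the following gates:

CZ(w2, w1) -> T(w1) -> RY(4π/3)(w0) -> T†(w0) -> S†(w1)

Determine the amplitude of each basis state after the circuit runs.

The resulting statevector has amplitude -1/2 on |000>, -sqrt(3)*exp(3*I*pi/4)/2 on |100>, and 0 on every other basis state.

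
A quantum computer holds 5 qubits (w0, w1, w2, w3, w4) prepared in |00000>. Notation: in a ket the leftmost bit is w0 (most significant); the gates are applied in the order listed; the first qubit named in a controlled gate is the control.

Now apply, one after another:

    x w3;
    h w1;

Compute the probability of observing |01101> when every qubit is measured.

The probability of measuring |01101> is 0.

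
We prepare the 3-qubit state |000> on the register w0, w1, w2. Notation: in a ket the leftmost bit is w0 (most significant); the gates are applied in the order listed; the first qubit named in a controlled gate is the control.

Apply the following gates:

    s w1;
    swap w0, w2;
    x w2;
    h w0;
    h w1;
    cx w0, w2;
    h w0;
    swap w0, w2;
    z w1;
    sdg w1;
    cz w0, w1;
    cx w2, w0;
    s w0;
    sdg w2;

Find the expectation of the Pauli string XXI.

The expectation value of XXI is 1.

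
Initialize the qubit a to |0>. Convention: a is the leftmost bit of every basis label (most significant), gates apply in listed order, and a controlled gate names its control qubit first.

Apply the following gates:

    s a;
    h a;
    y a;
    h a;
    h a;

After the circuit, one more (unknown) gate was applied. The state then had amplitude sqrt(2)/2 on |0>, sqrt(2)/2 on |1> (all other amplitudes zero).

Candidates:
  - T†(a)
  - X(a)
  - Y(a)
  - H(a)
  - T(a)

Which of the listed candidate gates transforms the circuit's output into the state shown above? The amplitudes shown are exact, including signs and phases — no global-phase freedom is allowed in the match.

The applied gate was Y(a).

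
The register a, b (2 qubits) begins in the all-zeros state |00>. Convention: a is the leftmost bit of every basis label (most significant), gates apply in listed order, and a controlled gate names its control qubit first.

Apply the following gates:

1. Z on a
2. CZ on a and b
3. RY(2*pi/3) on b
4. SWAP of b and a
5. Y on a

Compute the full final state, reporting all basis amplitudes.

The resulting statevector has amplitude -sqrt(3)*I/2 on |00>, 0 on |01>, I/2 on |10>, 0 on |11>.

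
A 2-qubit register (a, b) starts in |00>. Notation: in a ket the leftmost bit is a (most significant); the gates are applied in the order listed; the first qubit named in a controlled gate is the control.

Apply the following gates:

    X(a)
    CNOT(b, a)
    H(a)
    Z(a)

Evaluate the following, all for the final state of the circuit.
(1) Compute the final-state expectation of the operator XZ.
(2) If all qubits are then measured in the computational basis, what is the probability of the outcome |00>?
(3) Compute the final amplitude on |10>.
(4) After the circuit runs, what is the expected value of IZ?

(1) In the final state, XZ has expectation 1.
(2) A full measurement returns |00> with probability 1/2.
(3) The amplitude on |10> is sqrt(2)/2.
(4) In the final state, IZ has expectation 1.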